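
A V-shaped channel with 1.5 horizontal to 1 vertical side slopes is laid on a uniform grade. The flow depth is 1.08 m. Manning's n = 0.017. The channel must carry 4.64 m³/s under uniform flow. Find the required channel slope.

S = 0.00591

For a triangular section with side slope z = 1.5: A = zy² = 1.5×1.08² = 1.75 m²; P = 2y√(1+z²) = 2×1.08×1.803 = 3.894 m.
Hydraulic radius R = A/P = 1.75/3.894 = 0.4493 m.
From Manning's equation, S = [nQ / (1 A R^(2/3))]² = [0.017 × 4.64 / (1 × 1.75 × 0.4493^(2/3))]² = 0.00591.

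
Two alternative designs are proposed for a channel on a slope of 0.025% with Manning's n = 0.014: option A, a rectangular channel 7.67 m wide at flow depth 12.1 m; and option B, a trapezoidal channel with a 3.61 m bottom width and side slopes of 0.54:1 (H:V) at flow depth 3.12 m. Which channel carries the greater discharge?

channel A

Channel A: Flow area A = b·y = 7.67 × 12.1 = 92.81 m². Wetted perimeter P = b + 2y = 7.67 + 2×12.1 = 31.87 m. Hydraulic radius R = A/P = 92.81/31.87 = 2.912 m. Q_A = (1/0.014)·92.81·2.912^(2/3)·√0.00025 = 213.7 m³/s.
Channel B: With bottom width b = 3.61 m and side slope z = 0.54: A = (b + zy)y = (3.61 + 0.54×3.12)×3.12 = 16.52 m²; P = b + 2y√(1+z²) = 3.61 + 2×3.12×1.136 = 10.7 m. Hydraulic radius R = A/P = 16.52/10.7 = 1.544 m. Q_B = (1/0.014)·16.52·1.544^(2/3)·√0.00025 = 24.92 m³/s.
Q_A = 213.7 m³/s vs Q_B = 24.92 m³/s, so channel A carries more.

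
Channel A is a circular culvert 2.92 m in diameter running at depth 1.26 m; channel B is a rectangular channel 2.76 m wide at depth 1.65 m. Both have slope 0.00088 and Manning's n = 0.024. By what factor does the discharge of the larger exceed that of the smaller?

Channel A: For a circular section of diameter D = 2.92 m at depth y = 1.26 m, the central angle is θ = 2 arccos(1 − 2y/D) = 2.867 rad. Then A = (D²/8)(θ − sin θ) = 2.766 m² and P = Dθ/2 = 4.185 m. Hydraulic radius R = A/P = 2.766/4.185 = 0.6609 m. Q_A = (1/0.024)·2.766·0.6609^(2/3)·√0.00088 = 2.594 m³/s.
Channel B: Flow area A = b·y = 2.76 × 1.65 = 4.554 m². Wetted perimeter P = b + 2y = 2.76 + 2×1.65 = 6.06 m. Hydraulic radius R = A/P = 4.554/6.06 = 0.7515 m. Q_B = (1/0.024)·4.554·0.7515^(2/3)·√0.00088 = 4.653 m³/s.
The larger discharge is 4.653 m³/s and the smaller is 2.594 m³/s; the ratio is 1.79.

1.79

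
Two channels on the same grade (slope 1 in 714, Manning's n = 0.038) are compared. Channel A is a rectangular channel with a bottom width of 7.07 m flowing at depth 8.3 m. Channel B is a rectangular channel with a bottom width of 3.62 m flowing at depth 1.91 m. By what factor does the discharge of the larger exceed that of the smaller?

16.3

Channel A: Flow area A = b·y = 7.07 × 8.3 = 58.68 m². Wetted perimeter P = b + 2y = 7.07 + 2×8.3 = 23.67 m. Hydraulic radius R = A/P = 58.68/23.67 = 2.479 m. Q_A = (1/0.038)·58.68·2.479^(2/3)·√0.001401 = 105.9 m³/s.
Channel B: Flow area A = b·y = 3.62 × 1.91 = 6.914 m². Wetted perimeter P = b + 2y = 3.62 + 2×1.91 = 7.44 m. Hydraulic radius R = A/P = 6.914/7.44 = 0.9293 m. Q_B = (1/0.038)·6.914·0.9293^(2/3)·√0.001401 = 6.485 m³/s.
The larger discharge is 105.9 m³/s and the smaller is 6.485 m³/s; the ratio is 16.3.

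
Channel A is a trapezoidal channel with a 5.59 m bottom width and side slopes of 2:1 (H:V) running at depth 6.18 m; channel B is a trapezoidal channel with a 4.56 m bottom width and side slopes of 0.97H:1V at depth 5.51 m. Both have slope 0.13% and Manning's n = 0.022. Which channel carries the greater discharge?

channel A

Channel A: With bottom width b = 5.59 m and side slope z = 2: A = (b + zy)y = (5.59 + 2×6.18)×6.18 = 110.9 m²; P = b + 2y√(1+z²) = 5.59 + 2×6.18×2.236 = 33.23 m. Hydraulic radius R = A/P = 110.9/33.23 = 3.338 m. Q_A = (1/0.022)·110.9·3.338^(2/3)·√0.0013 = 406.1 m³/s.
Channel B: With bottom width b = 4.56 m and side slope z = 0.97: A = (b + zy)y = (4.56 + 0.97×5.51)×5.51 = 54.57 m²; P = b + 2y√(1+z²) = 4.56 + 2×5.51×1.393 = 19.91 m. Hydraulic radius R = A/P = 54.57/19.91 = 2.741 m. Q_B = (1/0.022)·54.57·2.741^(2/3)·√0.0013 = 175.2 m³/s.
Q_A = 406.1 m³/s vs Q_B = 175.2 m³/s, so channel A carries more.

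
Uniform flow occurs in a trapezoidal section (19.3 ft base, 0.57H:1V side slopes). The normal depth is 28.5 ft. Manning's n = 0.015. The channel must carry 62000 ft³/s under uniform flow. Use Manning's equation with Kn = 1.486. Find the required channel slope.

S = 0.014

With bottom width b = 19.3 ft and side slope z = 0.57: A = (b + zy)y = (19.3 + 0.57×28.5)×28.5 = 1013 ft²; P = b + 2y√(1+z²) = 19.3 + 2×28.5×1.151 = 84.91 ft.
Hydraulic radius R = A/P = 1013/84.91 = 11.93 ft.
From Manning's equation, S = [nQ / (1.486 A R^(2/3))]² = [0.015 × 62000 / (1.486 × 1013 × 11.93^(2/3))]² = 0.014.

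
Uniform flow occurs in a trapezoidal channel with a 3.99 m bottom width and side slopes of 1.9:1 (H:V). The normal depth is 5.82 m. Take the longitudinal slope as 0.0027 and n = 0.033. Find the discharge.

Q = 288 m³/s

With bottom width b = 3.99 m and side slope z = 1.9: A = (b + zy)y = (3.99 + 1.9×5.82)×5.82 = 87.58 m²; P = b + 2y√(1+z²) = 3.99 + 2×5.82×2.147 = 28.98 m.
Hydraulic radius R = A/P = 87.58/28.98 = 3.022 m.
Manning's equation: Q = (1/n) A R^(2/3) S^(1/2) = (1/0.033) × 87.58 × 3.022^(2/3) × 0.0027^(1/2) = 288 m³/s.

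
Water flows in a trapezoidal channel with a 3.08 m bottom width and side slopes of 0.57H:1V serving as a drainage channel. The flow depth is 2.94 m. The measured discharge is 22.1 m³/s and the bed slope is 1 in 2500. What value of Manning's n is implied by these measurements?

With bottom width b = 3.08 m and side slope z = 0.57: A = (b + zy)y = (3.08 + 0.57×2.94)×2.94 = 13.98 m²; P = b + 2y√(1+z²) = 3.08 + 2×2.94×1.151 = 9.848 m.
Hydraulic radius R = A/P = 13.98/9.848 = 1.42 m.
Rearranging Manning's equation: n = (1/Q) A R^(2/3) S^(1/2) = (1/22.1) × 13.98 × 1.42^(2/3) × √0.0004 = 0.016.

n = 0.016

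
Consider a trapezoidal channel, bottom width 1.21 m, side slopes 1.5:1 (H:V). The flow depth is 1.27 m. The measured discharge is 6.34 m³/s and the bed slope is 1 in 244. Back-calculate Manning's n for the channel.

n = 0.031

With bottom width b = 1.21 m and side slope z = 1.5: A = (b + zy)y = (1.21 + 1.5×1.27)×1.27 = 3.956 m²; P = b + 2y√(1+z²) = 1.21 + 2×1.27×1.803 = 5.789 m.
Hydraulic radius R = A/P = 3.956/5.789 = 0.6834 m.
Rearranging Manning's equation: n = (1/Q) A R^(2/3) S^(1/2) = (1/6.34) × 3.956 × 0.6834^(2/3) × √0.004098 = 0.031.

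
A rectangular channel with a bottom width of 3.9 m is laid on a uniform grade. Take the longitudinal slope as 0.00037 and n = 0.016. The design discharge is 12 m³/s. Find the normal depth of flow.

Manning's equation rearranged: A R^(2/3) = nQ / (1·√S) = 0.016 × 12 / (√0.00037) = 9.982.
At y = 1.98 m: A R^(2/3) = 7.631 — short.
At y = 2.43 m: A R^(2/3) = 9.987 — close enough.

y_n = 2.43 m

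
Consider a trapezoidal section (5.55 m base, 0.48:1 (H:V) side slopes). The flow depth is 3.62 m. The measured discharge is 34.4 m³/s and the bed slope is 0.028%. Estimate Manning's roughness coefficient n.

With bottom width b = 5.55 m and side slope z = 0.48: A = (b + zy)y = (5.55 + 0.48×3.62)×3.62 = 26.38 m²; P = b + 2y√(1+z²) = 5.55 + 2×3.62×1.109 = 13.58 m.
Hydraulic radius R = A/P = 26.38/13.58 = 1.943 m.
Rearranging Manning's equation: n = (1/Q) A R^(2/3) S^(1/2) = (1/34.4) × 26.38 × 1.943^(2/3) × √0.00028 = 0.02.

n = 0.02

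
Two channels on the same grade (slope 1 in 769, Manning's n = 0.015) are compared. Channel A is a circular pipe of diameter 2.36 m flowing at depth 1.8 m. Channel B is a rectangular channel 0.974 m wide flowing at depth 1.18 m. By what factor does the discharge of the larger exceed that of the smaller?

Channel A: For a circular section of diameter D = 2.36 m at depth y = 1.8 m, the central angle is θ = 2 arccos(1 − 2y/D) = 4.248 rad. Then A = (D²/8)(θ − sin θ) = 3.58 m² and P = Dθ/2 = 5.013 m. Hydraulic radius R = A/P = 3.58/5.013 = 0.7142 m. Q_A = (1/0.015)·3.58·0.7142^(2/3)·√0.0013 = 6.876 m³/s.
Channel B: Flow area A = b·y = 0.974 × 1.18 = 1.149 m². Wetted perimeter P = b + 2y = 0.974 + 2×1.18 = 3.334 m. Hydraulic radius R = A/P = 1.149/3.334 = 0.3447 m. Q_B = (1/0.015)·1.149·0.3447^(2/3)·√0.0013 = 1.358 m³/s.
The larger discharge is 6.876 m³/s and the smaller is 1.358 m³/s; the ratio is 5.06.

5.06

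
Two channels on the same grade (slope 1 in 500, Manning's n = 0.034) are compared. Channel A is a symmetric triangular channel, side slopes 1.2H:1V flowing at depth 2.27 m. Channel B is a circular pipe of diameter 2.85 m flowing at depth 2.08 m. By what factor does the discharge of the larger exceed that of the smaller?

1.26

Channel A: For a triangular section with side slope z = 1.2: A = zy² = 1.2×2.27² = 6.183 m²; P = 2y√(1+z²) = 2×2.27×1.562 = 7.092 m. Hydraulic radius R = A/P = 6.183/7.092 = 0.8719 m. Q_A = (1/0.034)·6.183·0.8719^(2/3)·√0.002 = 7.423 m³/s.
Channel B: For a circular section of diameter D = 2.85 m at depth y = 2.08 m, the central angle is θ = 2 arccos(1 − 2y/D) = 4.097 rad. Then A = (D²/8)(θ − sin θ) = 4.988 m² and P = Dθ/2 = 5.838 m. Hydraulic radius R = A/P = 4.988/5.838 = 0.8545 m. Q_B = (1/0.034)·4.988·0.8545^(2/3)·√0.002 = 5.908 m³/s.
The larger discharge is 7.423 m³/s and the smaller is 5.908 m³/s; the ratio is 1.26.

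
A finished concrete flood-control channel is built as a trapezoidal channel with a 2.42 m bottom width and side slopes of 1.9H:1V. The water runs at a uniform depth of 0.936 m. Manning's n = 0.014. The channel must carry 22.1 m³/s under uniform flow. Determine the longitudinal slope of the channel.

With bottom width b = 2.42 m and side slope z = 1.9: A = (b + zy)y = (2.42 + 1.9×0.936)×0.936 = 3.93 m²; P = b + 2y√(1+z²) = 2.42 + 2×0.936×2.147 = 6.439 m.
Hydraulic radius R = A/P = 3.93/6.439 = 0.6103 m.
From Manning's equation, S = [nQ / (1 A R^(2/3))]² = [0.014 × 22.1 / (1 × 3.93 × 0.6103^(2/3))]² = 0.012.

S = 0.012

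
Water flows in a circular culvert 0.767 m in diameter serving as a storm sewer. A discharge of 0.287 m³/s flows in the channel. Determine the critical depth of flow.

At critical depth, Q² T / (g A³) = 1, i.e. A³/T = Q²/g = 0.287²/9.81 = 0.008396.
At y = 0.224 m: A³/T = 0.002031 — short.
At y = 0.357 m: A³/T = 0.01223 — over.
At y = 0.324 m: A³/T = 0.008433 — close enough.

y_c = 0.324 m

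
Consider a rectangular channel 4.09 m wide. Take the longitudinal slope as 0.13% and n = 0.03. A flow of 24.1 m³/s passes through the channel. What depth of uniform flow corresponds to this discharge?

Manning's equation rearranged: A R^(2/3) = nQ / (1·√S) = 0.03 × 24.1 / (√0.0013) = 20.05.
At y = 3.18 m: A R^(2/3) = 15.05 — low.
At y = 4.01 m: A R^(2/3) = 20.08 — ≈ 20.05.

y_n = 4.01 m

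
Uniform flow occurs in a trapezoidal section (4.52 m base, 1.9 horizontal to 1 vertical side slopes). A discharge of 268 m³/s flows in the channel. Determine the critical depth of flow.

At critical depth, Q² T / (g A³) = 1, i.e. A³/T = Q²/g = 268²/9.81 = 7322.
Trying y = 3.17 m: A³/T = 2253 — too small.
Trying y = 4.98 m: A³/T = 14400 — too large.
Trying y = 4.24 m: A³/T = 7348 — ≈ 7322.

y_c = 4.24 m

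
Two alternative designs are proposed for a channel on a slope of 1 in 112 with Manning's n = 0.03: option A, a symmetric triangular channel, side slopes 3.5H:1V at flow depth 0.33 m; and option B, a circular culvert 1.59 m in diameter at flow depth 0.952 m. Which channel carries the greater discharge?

Channel A: For a triangular section with side slope z = 3.5: A = zy² = 3.5×0.33² = 0.3812 m²; P = 2y√(1+z²) = 2×0.33×3.64 = 2.402 m. Hydraulic radius R = A/P = 0.3812/2.402 = 0.1587 m. Q_A = (1/0.03)·0.3812·0.1587^(2/3)·√0.008929 = 0.3518 m³/s.
Channel B: For a circular section of diameter D = 1.59 m at depth y = 0.952 m, the central angle is θ = 2 arccos(1 − 2y/D) = 3.539 rad. Then A = (D²/8)(θ − sin θ) = 1.241 m² and P = Dθ/2 = 2.814 m. Hydraulic radius R = A/P = 1.241/2.814 = 0.441 m. Q_B = (1/0.03)·1.241·0.441^(2/3)·√0.008929 = 2.264 m³/s.
Q_A = 0.3518 m³/s vs Q_B = 2.264 m³/s, so channel B carries more.

channel B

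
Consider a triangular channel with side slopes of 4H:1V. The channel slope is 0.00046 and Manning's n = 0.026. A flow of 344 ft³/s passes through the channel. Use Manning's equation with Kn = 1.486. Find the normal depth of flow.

Manning's equation rearranged: A R^(2/3) = nQ / (1.486·√S) = 0.026 × 344 / (1.486 × √0.00046) = 280.6.
Trying y = 4.06 ft: A R^(2/3) = 103.6 — too small.
Trying y = 5.9 ft: A R^(2/3) = 280.7 — close enough.

y_n = 5.9 ft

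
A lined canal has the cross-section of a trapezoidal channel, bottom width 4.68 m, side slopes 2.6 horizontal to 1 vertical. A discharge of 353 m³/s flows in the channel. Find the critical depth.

y_c = 4.38 m

At critical depth, Q² T / (g A³) = 1, i.e. A³/T = Q²/g = 353²/9.81 = 12700.
Trying y = 4.86 m: A³/T = 19900 — over.
Trying y = 4.38 m: A³/T = 12700 — ≈ 12700.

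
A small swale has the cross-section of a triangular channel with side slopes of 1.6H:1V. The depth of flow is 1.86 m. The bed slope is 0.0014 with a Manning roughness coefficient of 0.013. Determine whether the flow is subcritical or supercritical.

subcritical

For a triangular section with side slope z = 1.6: A = zy² = 1.6×1.86² = 5.535 m²; P = 2y√(1+z²) = 2×1.86×1.887 = 7.019 m.
Hydraulic radius R = A/P = 5.535/7.019 = 0.7886 m.
V = (1/n) R^(2/3) √S = (1/0.013) × 0.7886^(2/3) × √0.0014 = 2.457 m/s. Hydraulic depth D_h = A/T = 5.535/5.952 = 0.93 m.
Froude number Fr = V/√(g·D_h) = 2.457/√(9.81×0.93) = 0.813, which is less than 1, so the flow is subcritical.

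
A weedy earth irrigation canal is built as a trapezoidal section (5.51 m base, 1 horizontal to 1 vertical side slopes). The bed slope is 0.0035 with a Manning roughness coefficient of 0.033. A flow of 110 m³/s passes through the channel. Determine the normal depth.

y_n = 3.86 m

Manning's equation rearranged: A R^(2/3) = nQ / (1·√S) = 0.033 × 110 / (√0.0035) = 61.36.
Try y = 4.89 m: A R^(2/3) = 96.88 — high.
Try y = 3.27 m: A R^(2/3) = 44.74 — low.
Try y = 3.86 m: A R^(2/3) = 61.21 — matches.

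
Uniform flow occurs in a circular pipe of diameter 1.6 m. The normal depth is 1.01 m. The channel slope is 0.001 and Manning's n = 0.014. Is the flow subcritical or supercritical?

For a circular section of diameter D = 1.6 m at depth y = 1.01 m, the central angle is θ = 2 arccos(1 − 2y/D) = 3.673 rad. Then A = (D²/8)(θ − sin θ) = 1.337 m² and P = Dθ/2 = 2.938 m.
Hydraulic radius R = A/P = 1.337/2.938 = 0.4552 m.
V = (1/n) R^(2/3) √S = (1/0.014) × 0.4552^(2/3) × √0.001 = 1.337 m/s. Hydraulic depth D_h = A/T = 1.337/1.544 = 0.8663 m.
Froude number Fr = V/√(g·D_h) = 1.337/√(9.81×0.8663) = 0.458, which is less than 1, so the flow is subcritical.

subcritical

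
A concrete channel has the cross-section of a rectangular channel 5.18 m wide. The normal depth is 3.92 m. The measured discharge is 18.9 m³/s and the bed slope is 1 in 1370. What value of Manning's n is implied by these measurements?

n = 0.039

Flow area A = b·y = 5.18 × 3.92 = 20.31 m². Wetted perimeter P = b + 2y = 5.18 + 2×3.92 = 13.02 m.
Hydraulic radius R = A/P = 20.31/13.02 = 1.56 m.
Rearranging Manning's equation: n = (1/Q) A R^(2/3) S^(1/2) = (1/18.9) × 20.31 × 1.56^(2/3) × √0.0007299 = 0.039.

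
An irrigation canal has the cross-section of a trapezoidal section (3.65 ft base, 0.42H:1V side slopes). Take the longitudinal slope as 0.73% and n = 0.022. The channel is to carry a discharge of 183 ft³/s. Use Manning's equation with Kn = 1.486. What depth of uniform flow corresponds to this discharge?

y_n = 4.07 ft

Manning's equation rearranged: A R^(2/3) = nQ / (1.486·√S) = 0.022 × 183 / (1.486 × √0.0073) = 31.71.
Try y = 2.89 ft: A R^(2/3) = 17.73 — short.
Try y = 5.11 ft: A R^(2/3) = 47.17 — over.
Try y = 4.07 ft: A R^(2/3) = 31.65 — close enough.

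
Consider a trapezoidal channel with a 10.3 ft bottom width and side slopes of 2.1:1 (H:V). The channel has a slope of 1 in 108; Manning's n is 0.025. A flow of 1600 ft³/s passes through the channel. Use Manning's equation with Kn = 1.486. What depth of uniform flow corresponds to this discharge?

Manning's equation rearranged: A R^(2/3) = nQ / (1.486·√S) = 0.025 × 1600 / (1.486 × √0.009259) = 279.7.
At y = 6.76 ft: A R^(2/3) = 414.9 — over.
At y = 4.49 ft: A R^(2/3) = 177.7 — short.
At y = 5.6 ft: A R^(2/3) = 279.2 — matches.

y_n = 5.6 ft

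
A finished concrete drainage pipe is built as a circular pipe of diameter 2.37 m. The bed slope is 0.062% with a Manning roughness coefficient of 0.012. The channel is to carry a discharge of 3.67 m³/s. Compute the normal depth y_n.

Manning's equation rearranged: A R^(2/3) = nQ / (1·√S) = 0.012 × 3.67 / (√0.00062) = 1.769.
At y = 1.51 m: A R^(2/3) = 2.287 — over.
At y = 1.11 m: A R^(2/3) = 1.39 — short.
At y = 1.28 m: A R^(2/3) = 1.77 — ≈ 1.769.

y_n = 1.28 m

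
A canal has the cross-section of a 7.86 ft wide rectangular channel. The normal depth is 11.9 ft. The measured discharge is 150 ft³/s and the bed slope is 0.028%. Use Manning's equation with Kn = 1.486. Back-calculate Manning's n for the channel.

Flow area A = b·y = 7.86 × 11.9 = 93.53 ft². Wetted perimeter P = b + 2y = 7.86 + 2×11.9 = 31.66 ft.
Hydraulic radius R = A/P = 93.53/31.66 = 2.954 ft.
Rearranging Manning's equation: n = (1.486/Q) A R^(2/3) S^(1/2) = (1.486/150) × 93.53 × 2.954^(2/3) × √0.00028 = 0.0319.

n = 0.0319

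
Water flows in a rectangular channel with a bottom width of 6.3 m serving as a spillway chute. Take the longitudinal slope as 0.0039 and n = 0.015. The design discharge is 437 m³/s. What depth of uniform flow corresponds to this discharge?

y_n = 9.4 m

Manning's equation rearranged: A R^(2/3) = nQ / (1·√S) = 0.015 × 437 / (√0.0039) = 105.
Trying y = 6.96 m: A R^(2/3) = 73.46 — too small.
Trying y = 10.7 m: A R^(2/3) = 122 — too large.
Trying y = 9.4 m: A R^(2/3) = 105 — close enough.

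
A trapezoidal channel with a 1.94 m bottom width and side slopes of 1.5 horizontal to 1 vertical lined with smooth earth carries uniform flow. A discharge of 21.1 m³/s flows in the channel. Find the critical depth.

At critical depth, Q² T / (g A³) = 1, i.e. A³/T = Q²/g = 21.1²/9.81 = 45.38.
Try y = 1.8 m: A³/T = 79.37 — over.
Try y = 1.36 m: A³/T = 26.34 — short.
Try y = 1.56 m: A³/T = 44.96 — close enough.

y_c = 1.56 m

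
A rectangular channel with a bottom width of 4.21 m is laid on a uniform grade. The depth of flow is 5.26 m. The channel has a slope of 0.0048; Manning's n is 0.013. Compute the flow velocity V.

V = 6.99 m/s

Flow area A = b·y = 4.21 × 5.26 = 22.14 m². Wetted perimeter P = b + 2y = 4.21 + 2×5.26 = 14.73 m.
Hydraulic radius R = A/P = 22.14/14.73 = 1.503 m.
From Manning's equation, V = (1/n) R^(2/3) S^(1/2) = (1/0.013) × 1.503^(2/3) × 0.0048^(1/2) = 6.99 m/s.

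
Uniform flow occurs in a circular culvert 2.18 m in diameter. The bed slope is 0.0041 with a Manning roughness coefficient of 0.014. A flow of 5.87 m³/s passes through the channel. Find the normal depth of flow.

Manning's equation rearranged: A R^(2/3) = nQ / (1·√S) = 0.014 × 5.87 / (√0.0041) = 1.283.
Trying y = 0.991 m: A R^(2/3) = 1.056 — too small.
Trying y = 1.2 m: A R^(2/3) = 1.461 — too large.
Trying y = 1.11 m: A R^(2/3) = 1.284 — close enough.

y_n = 1.11 m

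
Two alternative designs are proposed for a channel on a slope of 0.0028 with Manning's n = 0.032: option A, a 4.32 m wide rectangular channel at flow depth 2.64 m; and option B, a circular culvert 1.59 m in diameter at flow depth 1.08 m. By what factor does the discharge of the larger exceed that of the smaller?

14.8

Channel A: Flow area A = b·y = 4.32 × 2.64 = 11.4 m². Wetted perimeter P = b + 2y = 4.32 + 2×2.64 = 9.6 m. Hydraulic radius R = A/P = 11.4/9.6 = 1.188 m. Q_A = (1/0.032)·11.4·1.188^(2/3)·√0.0028 = 21.15 m³/s.
Channel B: For a circular section of diameter D = 1.59 m at depth y = 1.08 m, the central angle is θ = 2 arccos(1 − 2y/D) = 3.875 rad. Then A = (D²/8)(θ − sin θ) = 1.436 m² and P = Dθ/2 = 3.081 m. Hydraulic radius R = A/P = 1.436/3.081 = 0.4662 m. Q_B = (1/0.032)·1.436·0.4662^(2/3)·√0.0028 = 1.428 m³/s.
The larger discharge is 21.15 m³/s and the smaller is 1.428 m³/s; the ratio is 14.8.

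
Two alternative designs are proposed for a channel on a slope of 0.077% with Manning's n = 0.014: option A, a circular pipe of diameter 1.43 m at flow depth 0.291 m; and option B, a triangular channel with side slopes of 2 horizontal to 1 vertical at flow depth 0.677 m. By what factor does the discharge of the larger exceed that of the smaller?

5.63

Channel A: For a circular section of diameter D = 1.43 m at depth y = 0.291 m, the central angle is θ = 2 arccos(1 − 2y/D) = 1.872 rad. Then A = (D²/8)(θ − sin θ) = 0.2344 m² and P = Dθ/2 = 1.338 m. Hydraulic radius R = A/P = 0.2344/1.338 = 0.1751 m. Q_A = (1/0.014)·0.2344·0.1751^(2/3)·√0.00077 = 0.1454 m³/s.
Channel B: For a triangular section with side slope z = 2: A = zy² = 2×0.677² = 0.9167 m²; P = 2y√(1+z²) = 2×0.677×2.236 = 3.028 m. Hydraulic radius R = A/P = 0.9167/3.028 = 0.3028 m. Q_B = (1/0.014)·0.9167·0.3028^(2/3)·√0.00077 = 0.8192 m³/s.
The larger discharge is 0.8192 m³/s and the smaller is 0.1454 m³/s; the ratio is 5.63.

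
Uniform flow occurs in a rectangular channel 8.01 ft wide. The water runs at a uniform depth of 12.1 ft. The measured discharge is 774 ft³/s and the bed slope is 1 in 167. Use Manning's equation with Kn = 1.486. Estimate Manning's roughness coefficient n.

Flow area A = b·y = 8.01 × 12.1 = 96.92 ft². Wetted perimeter P = b + 2y = 8.01 + 2×12.1 = 32.21 ft.
Hydraulic radius R = A/P = 96.92/32.21 = 3.009 ft.
Rearranging Manning's equation: n = (1.486/Q) A R^(2/3) S^(1/2) = (1.486/774) × 96.92 × 3.009^(2/3) × √0.005988 = 0.03.

n = 0.03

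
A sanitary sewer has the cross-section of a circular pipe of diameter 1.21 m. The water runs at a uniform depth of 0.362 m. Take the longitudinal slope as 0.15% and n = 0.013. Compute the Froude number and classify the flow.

subcritical

For a circular section of diameter D = 1.21 m at depth y = 0.362 m, the central angle is θ = 2 arccos(1 − 2y/D) = 2.315 rad. Then A = (D²/8)(θ − sin θ) = 0.289 m² and P = Dθ/2 = 1.401 m.
Hydraulic radius R = A/P = 0.289/1.401 = 0.2064 m.
V = (1/n) R^(2/3) √S = (1/0.013) × 0.2064^(2/3) × √0.0015 = 1.04 m/s. Hydraulic depth D_h = A/T = 0.289/1.108 = 0.2608 m.
Froude number Fr = V/√(g·D_h) = 1.04/√(9.81×0.2608) = 0.65, which is less than 1, so the flow is subcritical.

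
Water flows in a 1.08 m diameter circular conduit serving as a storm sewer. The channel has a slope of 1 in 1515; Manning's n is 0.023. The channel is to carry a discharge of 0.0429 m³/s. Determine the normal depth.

y_n = 0.231 m

Manning's equation rearranged: A R^(2/3) = nQ / (1·√S) = 0.023 × 0.0429 / (√0.0006601) = 0.03841.
At y = 0.198 m: A R^(2/3) = 0.02808 — too small.
At y = 0.258 m: A R^(2/3) = 0.04789 — too large.
At y = 0.231 m: A R^(2/3) = 0.03838 — close enough.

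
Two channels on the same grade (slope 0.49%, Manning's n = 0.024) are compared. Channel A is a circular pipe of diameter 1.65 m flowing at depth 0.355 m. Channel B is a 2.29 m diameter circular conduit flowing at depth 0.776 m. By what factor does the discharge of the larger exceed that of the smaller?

5.84

Channel A: For a circular section of diameter D = 1.65 m at depth y = 0.355 m, the central angle is θ = 2 arccos(1 − 2y/D) = 1.929 rad. Then A = (D²/8)(θ − sin θ) = 0.3379 m² and P = Dθ/2 = 1.592 m. Hydraulic radius R = A/P = 0.3379/1.592 = 0.2123 m. Q_A = (1/0.024)·0.3379·0.2123^(2/3)·√0.0049 = 0.3507 m³/s.
Channel B: For a circular section of diameter D = 2.29 m at depth y = 0.776 m, the central angle is θ = 2 arccos(1 − 2y/D) = 2.485 rad. Then A = (D²/8)(θ − sin θ) = 1.229 m² and P = Dθ/2 = 2.846 m. Hydraulic radius R = A/P = 1.229/2.846 = 0.432 m. Q_B = (1/0.024)·1.229·0.432^(2/3)·√0.0049 = 2.049 m³/s.
The larger discharge is 2.049 m³/s and the smaller is 0.3507 m³/s; the ratio is 5.84.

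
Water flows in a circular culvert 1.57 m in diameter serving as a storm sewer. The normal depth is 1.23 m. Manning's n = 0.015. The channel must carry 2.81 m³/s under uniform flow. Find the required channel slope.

S = 0.0018

For a circular section of diameter D = 1.57 m at depth y = 1.23 m, the central angle is θ = 2 arccos(1 − 2y/D) = 4.347 rad. Then A = (D²/8)(θ − sin θ) = 1.627 m² and P = Dθ/2 = 3.412 m.
Hydraulic radius R = A/P = 1.627/3.412 = 0.4768 m.
From Manning's equation, S = [nQ / (1 A R^(2/3))]² = [0.015 × 2.81 / (1 × 1.627 × 0.4768^(2/3))]² = 0.0018.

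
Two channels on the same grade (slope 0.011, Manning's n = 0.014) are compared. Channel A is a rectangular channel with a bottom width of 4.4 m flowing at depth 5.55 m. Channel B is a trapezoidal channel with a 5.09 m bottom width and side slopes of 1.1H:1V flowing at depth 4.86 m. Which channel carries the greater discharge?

Channel A: Flow area A = b·y = 4.4 × 5.55 = 24.42 m². Wetted perimeter P = b + 2y = 4.4 + 2×5.55 = 15.5 m. Hydraulic radius R = A/P = 24.42/15.5 = 1.575 m. Q_A = (1/0.014)·24.42·1.575^(2/3)·√0.011 = 247.7 m³/s.
Channel B: With bottom width b = 5.09 m and side slope z = 1.1: A = (b + zy)y = (5.09 + 1.1×4.86)×4.86 = 50.72 m²; P = b + 2y√(1+z²) = 5.09 + 2×4.86×1.487 = 19.54 m. Hydraulic radius R = A/P = 50.72/19.54 = 2.596 m. Q_B = (1/0.014)·50.72·2.596^(2/3)·√0.011 = 717.6 m³/s.
Q_A = 247.7 m³/s vs Q_B = 717.6 m³/s, so channel B carries more.

channel B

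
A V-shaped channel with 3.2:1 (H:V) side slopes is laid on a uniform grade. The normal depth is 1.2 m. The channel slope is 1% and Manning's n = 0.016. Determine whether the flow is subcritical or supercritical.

supercritical

For a triangular section with side slope z = 3.2: A = zy² = 3.2×1.2² = 4.608 m²; P = 2y√(1+z²) = 2×1.2×3.353 = 8.046 m.
Hydraulic radius R = A/P = 4.608/8.046 = 0.5727 m.
V = (1/n) R^(2/3) √S = (1/0.016) × 0.5727^(2/3) × √0.01 = 4.31 m/s. Hydraulic depth D_h = A/T = 4.608/7.68 = 0.6 m.
Froude number Fr = V/√(g·D_h) = 4.31/√(9.81×0.6) = 1.78, which is greater than 1, so the flow is supercritical.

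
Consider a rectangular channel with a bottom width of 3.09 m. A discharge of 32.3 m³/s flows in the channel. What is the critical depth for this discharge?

For a rectangular channel, critical depth y_c = (q²/g)^(1/3) where q = Q/b = 32.3/3.09 = 10.45 m²/s.
So y_c = (10.45²/9.81)^(1/3) = 2.23 m.

y_c = 2.23 m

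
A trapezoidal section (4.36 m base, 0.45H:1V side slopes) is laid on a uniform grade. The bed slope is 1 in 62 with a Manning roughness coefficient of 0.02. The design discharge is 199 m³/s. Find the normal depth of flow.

y_n = 3.6 m

Manning's equation rearranged: A R^(2/3) = nQ / (1·√S) = 0.02 × 199 / (√0.01613) = 31.34.
Trying y = 4.01 m: A R^(2/3) = 37.64 — too large.
Trying y = 3.2 m: A R^(2/3) = 25.72 — too small.
Trying y = 3.6 m: A R^(2/3) = 31.34 — close enough.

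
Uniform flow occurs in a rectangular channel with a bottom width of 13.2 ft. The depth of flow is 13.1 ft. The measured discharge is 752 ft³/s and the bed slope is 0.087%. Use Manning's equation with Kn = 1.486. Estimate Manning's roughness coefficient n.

n = 0.027

Flow area A = b·y = 13.2 × 13.1 = 172.9 ft². Wetted perimeter P = b + 2y = 13.2 + 2×13.1 = 39.4 ft.
Hydraulic radius R = A/P = 172.9/39.4 = 4.389 ft.
Rearranging Manning's equation: n = (1.486/Q) A R^(2/3) S^(1/2) = (1.486/752) × 172.9 × 4.389^(2/3) × √0.00087 = 0.027.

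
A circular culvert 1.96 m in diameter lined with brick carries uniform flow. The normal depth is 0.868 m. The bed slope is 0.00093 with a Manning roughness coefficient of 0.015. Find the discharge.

For a circular section of diameter D = 1.96 m at depth y = 0.868 m, the central angle is θ = 2 arccos(1 − 2y/D) = 2.913 rad. Then A = (D²/8)(θ − sin θ) = 1.29 m² and P = Dθ/2 = 2.854 m.
Hydraulic radius R = A/P = 1.29/2.854 = 0.4518 m.
Manning's equation: Q = (1/n) A R^(2/3) S^(1/2) = (1/0.015) × 1.29 × 0.4518^(2/3) × 0.00093^(1/2) = 1.54 m³/s.

Q = 1.54 m³/s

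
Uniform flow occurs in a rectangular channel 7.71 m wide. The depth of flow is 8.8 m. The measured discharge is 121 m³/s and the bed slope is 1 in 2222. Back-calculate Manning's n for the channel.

Flow area A = b·y = 7.71 × 8.8 = 67.85 m². Wetted perimeter P = b + 2y = 7.71 + 2×8.8 = 25.31 m.
Hydraulic radius R = A/P = 67.85/25.31 = 2.681 m.
Rearranging Manning's equation: n = (1/Q) A R^(2/3) S^(1/2) = (1/121) × 67.85 × 2.681^(2/3) × √0.00045 = 0.023.

n = 0.023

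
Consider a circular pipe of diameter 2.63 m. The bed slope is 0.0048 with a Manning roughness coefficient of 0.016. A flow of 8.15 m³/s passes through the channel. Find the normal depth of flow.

Manning's equation rearranged: A R^(2/3) = nQ / (1·√S) = 0.016 × 8.15 / (√0.0048) = 1.882.
At y = 1.54 m: A R^(2/3) = 2.658 — high.
At y = 1.05 m: A R^(2/3) = 1.379 — low.
At y = 1.25 m: A R^(2/3) = 1.883 — close enough.

y_n = 1.25 m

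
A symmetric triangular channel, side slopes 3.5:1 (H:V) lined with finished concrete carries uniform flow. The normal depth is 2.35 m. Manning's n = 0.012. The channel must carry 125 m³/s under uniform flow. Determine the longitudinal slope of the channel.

S = 0.00512

For a triangular section with side slope z = 3.5: A = zy² = 3.5×2.35² = 19.33 m²; P = 2y√(1+z²) = 2×2.35×3.64 = 17.11 m.
Hydraulic radius R = A/P = 19.33/17.11 = 1.13 m.
From Manning's equation, S = [nQ / (1 A R^(2/3))]² = [0.012 × 125 / (1 × 19.33 × 1.13^(2/3))]² = 0.00512.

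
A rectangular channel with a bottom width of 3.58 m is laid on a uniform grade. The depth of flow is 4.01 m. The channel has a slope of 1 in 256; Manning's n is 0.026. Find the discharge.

Q = 39.8 m³/s

Flow area A = b·y = 3.58 × 4.01 = 14.36 m². Wetted perimeter P = b + 2y = 3.58 + 2×4.01 = 11.6 m.
Hydraulic radius R = A/P = 14.36/11.6 = 1.238 m.
Manning's equation: Q = (1/n) A R^(2/3) S^(1/2) = (1/0.026) × 14.36 × 1.238^(2/3) × 0.003906^(1/2) = 39.8 m³/s.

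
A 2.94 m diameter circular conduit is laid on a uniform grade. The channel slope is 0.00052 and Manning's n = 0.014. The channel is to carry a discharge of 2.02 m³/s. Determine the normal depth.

Manning's equation rearranged: A R^(2/3) = nQ / (1·√S) = 0.014 × 2.02 / (√0.00052) = 1.24.
At y = 1.05 m: A R^(2/3) = 1.51 — over.
At y = 0.946 m: A R^(2/3) = 1.239 — matches.

y_n = 0.946 m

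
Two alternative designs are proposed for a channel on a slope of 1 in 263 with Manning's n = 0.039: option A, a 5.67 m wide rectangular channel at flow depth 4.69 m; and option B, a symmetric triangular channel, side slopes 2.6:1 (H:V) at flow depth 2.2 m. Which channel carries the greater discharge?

channel A

Channel A: Flow area A = b·y = 5.67 × 4.69 = 26.59 m². Wetted perimeter P = b + 2y = 5.67 + 2×4.69 = 15.05 m. Hydraulic radius R = A/P = 26.59/15.05 = 1.767 m. Q_A = (1/0.039)·26.59·1.767^(2/3)·√0.003802 = 61.45 m³/s.
Channel B: For a triangular section with side slope z = 2.6: A = zy² = 2.6×2.2² = 12.58 m²; P = 2y√(1+z²) = 2×2.2×2.786 = 12.26 m. Hydraulic radius R = A/P = 12.58/12.26 = 1.027 m. Q_B = (1/0.039)·12.58·1.027^(2/3)·√0.003802 = 20.25 m³/s.
Q_A = 61.45 m³/s vs Q_B = 20.25 m³/s, so channel A carries more.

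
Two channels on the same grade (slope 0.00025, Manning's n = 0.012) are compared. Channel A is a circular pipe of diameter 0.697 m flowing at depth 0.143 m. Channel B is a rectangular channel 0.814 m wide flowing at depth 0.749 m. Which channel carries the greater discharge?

Channel A: For a circular section of diameter D = 0.697 m at depth y = 0.143 m, the central angle is θ = 2 arccos(1 − 2y/D) = 1.88 rad. Then A = (D²/8)(θ − sin θ) = 0.05634 m² and P = Dθ/2 = 0.6553 m. Hydraulic radius R = A/P = 0.05634/0.6553 = 0.08598 m. Q_A = (1/0.012)·0.05634·0.08598^(2/3)·√0.00025 = 0.01446 m³/s.
Channel B: Flow area A = b·y = 0.814 × 0.749 = 0.6097 m². Wetted perimeter P = b + 2y = 0.814 + 2×0.749 = 2.312 m. Hydraulic radius R = A/P = 0.6097/2.312 = 0.2637 m. Q_B = (1/0.012)·0.6097·0.2637^(2/3)·√0.00025 = 0.3303 m³/s.
Q_A = 0.01446 m³/s vs Q_B = 0.3303 m³/s, so channel B carries more.

channel B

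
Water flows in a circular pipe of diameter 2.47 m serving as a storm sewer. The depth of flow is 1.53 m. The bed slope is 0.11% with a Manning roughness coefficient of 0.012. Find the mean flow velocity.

V = 2.17 m/s

For a circular section of diameter D = 2.47 m at depth y = 1.53 m, the central angle is θ = 2 arccos(1 − 2y/D) = 3.624 rad. Then A = (D²/8)(θ − sin θ) = 3.117 m² and P = Dθ/2 = 4.476 m.
Hydraulic radius R = A/P = 3.117/4.476 = 0.6965 m.
From Manning's equation, V = (1/n) R^(2/3) S^(1/2) = (1/0.012) × 0.6965^(2/3) × 0.0011^(1/2) = 2.17 m/s.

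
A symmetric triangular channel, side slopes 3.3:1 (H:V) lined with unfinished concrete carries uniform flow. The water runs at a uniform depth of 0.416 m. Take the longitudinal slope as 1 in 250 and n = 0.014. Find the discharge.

For a triangular section with side slope z = 3.3: A = zy² = 3.3×0.416² = 0.5711 m²; P = 2y√(1+z²) = 2×0.416×3.448 = 2.869 m.
Hydraulic radius R = A/P = 0.5711/2.869 = 0.1991 m.
Manning's equation: Q = (1/n) A R^(2/3) S^(1/2) = (1/0.014) × 0.5711 × 0.1991^(2/3) × 0.004^(1/2) = 0.88 m³/s.

Q = 0.88 m³/s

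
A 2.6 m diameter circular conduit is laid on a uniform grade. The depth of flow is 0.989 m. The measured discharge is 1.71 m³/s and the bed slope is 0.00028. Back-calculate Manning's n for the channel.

n = 0.012

For a circular section of diameter D = 2.6 m at depth y = 0.989 m, the central angle is θ = 2 arccos(1 − 2y/D) = 2.658 rad. Then A = (D²/8)(θ − sin θ) = 1.854 m² and P = Dθ/2 = 3.456 m.
Hydraulic radius R = A/P = 1.854/3.456 = 0.5364 m.
Rearranging Manning's equation: n = (1/Q) A R^(2/3) S^(1/2) = (1/1.71) × 1.854 × 0.5364^(2/3) × √0.00028 = 0.012.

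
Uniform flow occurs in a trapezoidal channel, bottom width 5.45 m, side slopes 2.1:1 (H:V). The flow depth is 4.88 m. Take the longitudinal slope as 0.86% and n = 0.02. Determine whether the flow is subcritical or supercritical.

With bottom width b = 5.45 m and side slope z = 2.1: A = (b + zy)y = (5.45 + 2.1×4.88)×4.88 = 76.61 m²; P = b + 2y√(1+z²) = 5.45 + 2×4.88×2.326 = 28.15 m.
Hydraulic radius R = A/P = 76.61/28.15 = 2.721 m.
V = (1/n) R^(2/3) √S = (1/0.02) × 2.721^(2/3) × √0.0086 = 9.038 m/s. Hydraulic depth D_h = A/T = 76.61/25.95 = 2.953 m.
Froude number Fr = V/√(g·D_h) = 9.038/√(9.81×2.953) = 1.68, which is greater than 1, so the flow is supercritical.

supercritical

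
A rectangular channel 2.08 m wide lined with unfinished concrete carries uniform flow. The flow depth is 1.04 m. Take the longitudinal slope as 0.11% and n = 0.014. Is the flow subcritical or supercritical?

subcritical

Flow area A = b·y = 2.08 × 1.04 = 2.163 m². Wetted perimeter P = b + 2y = 2.08 + 2×1.04 = 4.16 m.
Hydraulic radius R = A/P = 2.163/4.16 = 0.52 m.
V = (1/n) R^(2/3) √S = (1/0.014) × 0.52^(2/3) × √0.0011 = 1.532 m/s. Hydraulic depth D_h = A/T = 2.163/2.08 = 1.04 m.
Froude number Fr = V/√(g·D_h) = 1.532/√(9.81×1.04) = 0.48, which is less than 1, so the flow is subcritical.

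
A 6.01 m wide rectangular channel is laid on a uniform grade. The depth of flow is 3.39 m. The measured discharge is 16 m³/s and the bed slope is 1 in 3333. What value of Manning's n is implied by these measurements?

n = 0.0301

Flow area A = b·y = 6.01 × 3.39 = 20.37 m². Wetted perimeter P = b + 2y = 6.01 + 2×3.39 = 12.79 m.
Hydraulic radius R = A/P = 20.37/12.79 = 1.593 m.
Rearranging Manning's equation: n = (1/Q) A R^(2/3) S^(1/2) = (1/16) × 20.37 × 1.593^(2/3) × √0.0003 = 0.0301.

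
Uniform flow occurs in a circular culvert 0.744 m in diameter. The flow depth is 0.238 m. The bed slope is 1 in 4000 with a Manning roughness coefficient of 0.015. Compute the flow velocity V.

V = 0.276 m/s

For a circular section of diameter D = 0.744 m at depth y = 0.238 m, the central angle is θ = 2 arccos(1 − 2y/D) = 2.405 rad. Then A = (D²/8)(θ − sin θ) = 0.1199 m² and P = Dθ/2 = 0.8945 m.
Hydraulic radius R = A/P = 0.1199/0.8945 = 0.134 m.
From Manning's equation, V = (1/n) R^(2/3) S^(1/2) = (1/0.015) × 0.134^(2/3) × 0.00025^(1/2) = 0.276 m/s.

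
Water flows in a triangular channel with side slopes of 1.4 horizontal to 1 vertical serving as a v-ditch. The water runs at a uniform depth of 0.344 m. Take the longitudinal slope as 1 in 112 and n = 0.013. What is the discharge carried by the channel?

For a triangular section with side slope z = 1.4: A = zy² = 1.4×0.344² = 0.1657 m²; P = 2y√(1+z²) = 2×0.344×1.72 = 1.184 m.
Hydraulic radius R = A/P = 0.1657/1.184 = 0.14 m.
Manning's equation: Q = (1/n) A R^(2/3) S^(1/2) = (1/0.013) × 0.1657 × 0.14^(2/3) × 0.008929^(1/2) = 0.325 m³/s.

Q = 0.325 m³/s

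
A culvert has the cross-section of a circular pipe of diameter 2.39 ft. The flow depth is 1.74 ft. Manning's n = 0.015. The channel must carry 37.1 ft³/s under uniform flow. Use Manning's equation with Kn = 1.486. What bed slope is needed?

S = 0.0179

For a circular section of diameter D = 2.39 ft at depth y = 1.74 ft, the central angle is θ = 2 arccos(1 − 2y/D) = 4.089 rad. Then A = (D²/8)(θ − sin θ) = 3.499 ft² and P = Dθ/2 = 4.886 ft.
Hydraulic radius R = A/P = 3.499/4.886 = 0.7161 ft.
From Manning's equation, S = [nQ / (1.486 A R^(2/3))]² = [0.015 × 37.1 / (1.486 × 3.499 × 0.7161^(2/3))]² = 0.0179.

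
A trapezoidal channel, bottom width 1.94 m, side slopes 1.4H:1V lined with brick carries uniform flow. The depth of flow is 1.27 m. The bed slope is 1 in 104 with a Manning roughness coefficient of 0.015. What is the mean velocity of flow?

With bottom width b = 1.94 m and side slope z = 1.4: A = (b + zy)y = (1.94 + 1.4×1.27)×1.27 = 4.722 m²; P = b + 2y√(1+z²) = 1.94 + 2×1.27×1.72 = 6.31 m.
Hydraulic radius R = A/P = 4.722/6.31 = 0.7483 m.
From Manning's equation, V = (1/n) R^(2/3) S^(1/2) = (1/0.015) × 0.7483^(2/3) × 0.009615^(1/2) = 5.39 m/s.

V = 5.39 m/s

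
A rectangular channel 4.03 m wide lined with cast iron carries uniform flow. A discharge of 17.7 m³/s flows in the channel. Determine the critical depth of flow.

For a rectangular channel, critical depth y_c = (q²/g)^(1/3) where q = Q/b = 17.7/4.03 = 4.392 m²/s.
So y_c = (4.392²/9.81)^(1/3) = 1.25 m.

y_c = 1.25 m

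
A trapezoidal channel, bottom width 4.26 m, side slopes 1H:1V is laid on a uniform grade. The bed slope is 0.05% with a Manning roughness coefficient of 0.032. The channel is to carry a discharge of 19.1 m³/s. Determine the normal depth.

y_n = 2.8 m

Manning's equation rearranged: A R^(2/3) = nQ / (1·√S) = 0.032 × 19.1 / (√0.0005) = 27.33.
Try y = 2.31 m: A R^(2/3) = 19.05 — too small.
Try y = 3.29 m: A R^(2/3) = 37.18 — too large.
Try y = 2.8 m: A R^(2/3) = 27.3 — matches.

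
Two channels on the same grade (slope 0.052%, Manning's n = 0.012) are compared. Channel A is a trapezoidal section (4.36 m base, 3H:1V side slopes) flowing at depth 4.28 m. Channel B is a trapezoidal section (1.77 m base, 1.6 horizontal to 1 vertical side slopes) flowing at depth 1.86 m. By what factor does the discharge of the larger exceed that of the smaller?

14.7

Channel A: With bottom width b = 4.36 m and side slope z = 3: A = (b + zy)y = (4.36 + 3×4.28)×4.28 = 73.62 m²; P = b + 2y√(1+z²) = 4.36 + 2×4.28×3.162 = 31.43 m. Hydraulic radius R = A/P = 73.62/31.43 = 2.342 m. Q_A = (1/0.012)·73.62·2.342^(2/3)·√0.00052 = 246.7 m³/s.
Channel B: With bottom width b = 1.77 m and side slope z = 1.6: A = (b + zy)y = (1.77 + 1.6×1.86)×1.86 = 8.828 m²; P = b + 2y√(1+z²) = 1.77 + 2×1.86×1.887 = 8.789 m. Hydraulic radius R = A/P = 8.828/8.789 = 1.004 m. Q_B = (1/0.012)·8.828·1.004^(2/3)·√0.00052 = 16.82 m³/s.
The larger discharge is 246.7 m³/s and the smaller is 16.82 m³/s; the ratio is 14.7.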